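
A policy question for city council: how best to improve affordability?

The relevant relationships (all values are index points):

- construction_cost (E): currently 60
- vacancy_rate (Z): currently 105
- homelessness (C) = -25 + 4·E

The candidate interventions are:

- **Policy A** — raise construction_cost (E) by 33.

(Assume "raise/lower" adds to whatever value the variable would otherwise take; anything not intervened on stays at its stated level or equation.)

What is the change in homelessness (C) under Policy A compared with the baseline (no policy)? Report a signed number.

132

Baseline:
  E = 60
  C = -25 + 4·60 = 215
Policy A (E + 33):
  E = 60 + 33 = 93
  C = -25 + 4·93 = 347
Change in C: 347 − 215 = 132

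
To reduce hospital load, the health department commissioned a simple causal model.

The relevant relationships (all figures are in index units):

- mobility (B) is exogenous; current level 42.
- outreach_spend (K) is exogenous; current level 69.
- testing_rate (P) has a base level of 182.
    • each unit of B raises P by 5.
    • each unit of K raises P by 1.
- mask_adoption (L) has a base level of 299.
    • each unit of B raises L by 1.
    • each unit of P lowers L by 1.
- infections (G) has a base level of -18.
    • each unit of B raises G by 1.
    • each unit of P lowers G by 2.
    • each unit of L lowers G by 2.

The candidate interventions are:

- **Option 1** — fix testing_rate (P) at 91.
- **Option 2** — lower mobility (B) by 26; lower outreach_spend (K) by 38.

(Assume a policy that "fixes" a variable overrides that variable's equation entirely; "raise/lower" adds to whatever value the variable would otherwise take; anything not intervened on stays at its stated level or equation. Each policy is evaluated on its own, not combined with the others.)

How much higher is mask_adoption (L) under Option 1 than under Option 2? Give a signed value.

Option 1 (P := 91):
  B = 42
  K = 69
  P = 91
  L = 299 + 42 − 91 = 250
Option 2 (B − 26, K − 38):
  B = 42 − 26 = 16
  K = 69 − 38 = 31
  P = 182 + 5·16 + 31 = 293
  L = 299 + 16 − 293 = 22
L: 250 − 22 = 228

228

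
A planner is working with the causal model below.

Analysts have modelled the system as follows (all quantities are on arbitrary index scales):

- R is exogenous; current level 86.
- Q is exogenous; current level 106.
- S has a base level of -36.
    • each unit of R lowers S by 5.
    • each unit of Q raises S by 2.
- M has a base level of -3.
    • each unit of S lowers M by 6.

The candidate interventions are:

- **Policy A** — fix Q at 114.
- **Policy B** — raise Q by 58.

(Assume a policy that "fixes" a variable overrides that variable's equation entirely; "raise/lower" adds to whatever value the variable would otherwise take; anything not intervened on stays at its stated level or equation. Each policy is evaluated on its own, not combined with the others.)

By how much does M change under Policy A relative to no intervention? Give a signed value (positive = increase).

-96

Baseline:
  R = 86
  Q = 106
  S = -36 − 5·86 + 2·106 = -254
  M = -3 − 6·(-254) = 1521
Policy A (Q := 114):
  R = 86
  Q = 114
  S = -36 − 5·86 + 2·114 = -238
  M = -3 − 6·(-238) = 1425
Change in M: 1425 − 1521 = -96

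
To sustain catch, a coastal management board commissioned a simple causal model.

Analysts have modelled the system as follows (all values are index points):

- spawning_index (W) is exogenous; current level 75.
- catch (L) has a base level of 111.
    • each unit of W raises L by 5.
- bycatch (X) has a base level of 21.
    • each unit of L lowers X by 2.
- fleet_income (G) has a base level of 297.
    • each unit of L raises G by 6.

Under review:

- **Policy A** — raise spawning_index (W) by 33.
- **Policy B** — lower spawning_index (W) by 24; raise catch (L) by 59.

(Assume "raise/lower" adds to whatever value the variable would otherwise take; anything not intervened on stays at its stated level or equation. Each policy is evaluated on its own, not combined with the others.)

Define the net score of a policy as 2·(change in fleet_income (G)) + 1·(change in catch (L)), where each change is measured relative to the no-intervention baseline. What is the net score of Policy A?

Baseline:
  W = 75
  L = 111 + 5·75 = 486
  G = 297 + 6·486 = 3213
Policy A (W + 33):
  W = 75 + 33 = 108
  L = 111 + 5·108 = 651
  G = 297 + 6·651 = 4203
ΔG = 4203 − 3213 = 990; ΔL = 651 − 486 = 165
Score = 2·990 + 1·165 = 2145

2145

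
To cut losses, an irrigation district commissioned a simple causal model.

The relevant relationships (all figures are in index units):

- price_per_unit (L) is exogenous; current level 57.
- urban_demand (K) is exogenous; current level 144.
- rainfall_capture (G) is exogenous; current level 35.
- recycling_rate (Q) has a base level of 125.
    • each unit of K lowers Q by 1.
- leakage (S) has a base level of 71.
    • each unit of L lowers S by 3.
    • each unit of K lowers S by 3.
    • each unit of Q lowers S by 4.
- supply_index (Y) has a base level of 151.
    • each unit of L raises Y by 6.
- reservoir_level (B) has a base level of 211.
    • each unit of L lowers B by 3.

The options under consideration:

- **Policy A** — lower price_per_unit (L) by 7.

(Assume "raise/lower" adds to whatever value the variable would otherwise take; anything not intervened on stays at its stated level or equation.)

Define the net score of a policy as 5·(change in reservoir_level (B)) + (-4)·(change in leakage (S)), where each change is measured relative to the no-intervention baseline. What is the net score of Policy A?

21

Baseline:
  L = 57
  K = 144
  Q = 125 − 144 = -19
  S = 71 − 3·57 − 3·144 − 4·(-19) = -456
  B = 211 − 3·57 = 40
Policy A (L − 7):
  L = 57 − 7 = 50
  K = 144
  Q = 125 − 144 = -19
  S = 71 − 3·50 − 3·144 − 4·(-19) = -435
  B = 211 − 3·50 = 61
ΔB = 61 − 40 = 21; ΔS = -435 − (-456) = 21
Score = 5·21 + (-4)·21 = 21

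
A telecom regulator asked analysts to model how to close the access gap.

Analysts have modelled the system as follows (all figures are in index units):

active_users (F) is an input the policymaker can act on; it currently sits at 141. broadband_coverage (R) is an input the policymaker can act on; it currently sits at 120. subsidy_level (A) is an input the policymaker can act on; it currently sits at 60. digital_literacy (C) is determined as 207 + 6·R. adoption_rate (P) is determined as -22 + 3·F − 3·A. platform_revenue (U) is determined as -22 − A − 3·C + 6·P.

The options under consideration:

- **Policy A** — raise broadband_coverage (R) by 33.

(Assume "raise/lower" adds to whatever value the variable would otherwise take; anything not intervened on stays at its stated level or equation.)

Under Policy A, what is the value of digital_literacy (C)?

1125

Policy A (R + 33):
  R = 120 + 33 = 153
  C = 207 + 6·153 = 1125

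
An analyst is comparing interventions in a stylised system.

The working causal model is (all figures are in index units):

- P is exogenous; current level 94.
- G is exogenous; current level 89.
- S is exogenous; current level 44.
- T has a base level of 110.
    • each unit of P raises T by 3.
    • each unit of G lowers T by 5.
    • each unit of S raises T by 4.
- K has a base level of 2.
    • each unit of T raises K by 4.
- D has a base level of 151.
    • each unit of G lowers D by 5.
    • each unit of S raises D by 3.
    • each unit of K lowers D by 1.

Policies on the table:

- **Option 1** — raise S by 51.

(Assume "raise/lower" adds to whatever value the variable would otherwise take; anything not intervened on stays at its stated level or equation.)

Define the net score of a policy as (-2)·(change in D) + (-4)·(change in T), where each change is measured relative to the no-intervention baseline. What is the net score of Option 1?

Baseline:
  P = 94
  G = 89
  S = 44
  T = 110 + 3·94 − 5·89 + 4·44 = 123
  K = 2 + 4·123 = 494
  D = 151 − 5·89 + 3·44 − 494 = -656
Option 1 (S + 51):
  P = 94
  G = 89
  S = 44 + 51 = 95
  T = 110 + 3·94 − 5·89 + 4·95 = 327
  K = 2 + 4·327 = 1310
  D = 151 − 5·89 + 3·95 − 1310 = -1319
ΔD = -1319 − (-656) = -663; ΔT = 327 − 123 = 204
Score = (-2)·(-663) + (-4)·204 = 510

510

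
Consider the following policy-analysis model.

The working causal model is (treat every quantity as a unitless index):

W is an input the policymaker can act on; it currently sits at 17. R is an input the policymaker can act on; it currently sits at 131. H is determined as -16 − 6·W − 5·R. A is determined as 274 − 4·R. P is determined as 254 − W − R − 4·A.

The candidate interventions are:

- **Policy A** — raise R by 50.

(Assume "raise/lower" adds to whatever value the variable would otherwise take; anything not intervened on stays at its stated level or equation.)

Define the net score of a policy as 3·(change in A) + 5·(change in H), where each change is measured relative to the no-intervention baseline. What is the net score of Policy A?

Baseline:
  W = 17
  R = 131
  H = -16 − 6·17 − 5·131 = -773
  A = 274 − 4·131 = -250
Policy A (R + 50):
  W = 17
  R = 131 + 50 = 181
  H = -16 − 6·17 − 5·181 = -1023
  A = 274 − 4·181 = -450
ΔA = -450 − (-250) = -200; ΔH = -1023 − (-773) = -250
Score = 3·(-200) + 5·(-250) = -1850

-1850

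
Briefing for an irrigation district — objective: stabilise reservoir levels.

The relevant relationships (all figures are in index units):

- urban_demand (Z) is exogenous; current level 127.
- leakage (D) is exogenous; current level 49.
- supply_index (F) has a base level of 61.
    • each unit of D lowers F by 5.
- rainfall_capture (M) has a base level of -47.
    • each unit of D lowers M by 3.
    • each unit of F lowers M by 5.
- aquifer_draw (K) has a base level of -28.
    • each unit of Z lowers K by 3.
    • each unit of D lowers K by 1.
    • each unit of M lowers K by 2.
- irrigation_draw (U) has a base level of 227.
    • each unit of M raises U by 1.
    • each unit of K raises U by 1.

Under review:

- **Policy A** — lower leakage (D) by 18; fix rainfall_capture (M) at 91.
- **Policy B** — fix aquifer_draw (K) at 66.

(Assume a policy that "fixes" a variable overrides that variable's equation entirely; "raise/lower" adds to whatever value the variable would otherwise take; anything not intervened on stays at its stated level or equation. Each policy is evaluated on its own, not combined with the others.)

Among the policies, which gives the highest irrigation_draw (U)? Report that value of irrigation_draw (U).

Policy A (D − 18, M := 91):
  Z = 127
  D = 49 − 18 = 31
  F = 61 − 5·31 = -94
  M = 91
  K = -28 − 3·127 − 31 − 2·91 = -622
  U = 227 + 91 + (-622) = -304
Policy B (K := 66):
  Z = 127
  D = 49
  F = 61 − 5·49 = -184
  M = -47 − 3·49 − 5·(-184) = 726
  K = 66
  U = 227 + 726 + 66 = 1019
Comparing — Policy A: U=-304, Policy B: U=1019. Highest is 1019 (Policy B).

1019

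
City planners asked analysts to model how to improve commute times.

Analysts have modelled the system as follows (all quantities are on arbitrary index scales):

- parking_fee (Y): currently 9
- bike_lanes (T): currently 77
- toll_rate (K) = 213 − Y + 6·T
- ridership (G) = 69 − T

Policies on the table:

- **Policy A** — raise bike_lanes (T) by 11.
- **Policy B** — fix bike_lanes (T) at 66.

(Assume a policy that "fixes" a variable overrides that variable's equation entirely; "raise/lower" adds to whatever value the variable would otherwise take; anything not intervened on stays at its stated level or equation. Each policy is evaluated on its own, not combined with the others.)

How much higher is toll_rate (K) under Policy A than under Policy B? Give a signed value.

Policy A (T + 11):
  Y = 9
  T = 77 + 11 = 88
  K = 213 − 9 + 6·88 = 732
Policy B (T := 66):
  Y = 9
  T = 66
  K = 213 − 9 + 6·66 = 600
K: 732 − 600 = 132

132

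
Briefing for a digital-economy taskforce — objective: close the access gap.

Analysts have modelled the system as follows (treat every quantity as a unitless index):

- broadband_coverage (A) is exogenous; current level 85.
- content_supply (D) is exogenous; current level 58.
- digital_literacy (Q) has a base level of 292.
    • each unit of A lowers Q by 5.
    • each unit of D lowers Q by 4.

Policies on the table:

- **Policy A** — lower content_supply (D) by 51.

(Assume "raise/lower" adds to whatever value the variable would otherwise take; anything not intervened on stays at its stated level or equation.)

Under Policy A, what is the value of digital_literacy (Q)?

Policy A (D − 51):
  A = 85
  D = 58 − 51 = 7
  Q = 292 − 5·85 − 4·7 = -161

-161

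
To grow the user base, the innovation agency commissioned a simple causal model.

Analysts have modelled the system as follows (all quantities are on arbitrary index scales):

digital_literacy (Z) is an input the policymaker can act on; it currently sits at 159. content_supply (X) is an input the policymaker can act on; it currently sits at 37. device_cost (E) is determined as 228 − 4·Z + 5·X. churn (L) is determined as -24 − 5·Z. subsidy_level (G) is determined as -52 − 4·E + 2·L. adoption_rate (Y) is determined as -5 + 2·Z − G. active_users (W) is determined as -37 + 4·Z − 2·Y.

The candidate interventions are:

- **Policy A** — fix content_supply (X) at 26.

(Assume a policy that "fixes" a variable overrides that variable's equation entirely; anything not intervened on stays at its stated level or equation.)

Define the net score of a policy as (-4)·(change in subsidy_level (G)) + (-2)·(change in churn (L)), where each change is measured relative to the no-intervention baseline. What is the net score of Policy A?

-880

Baseline:
  Z = 159
  X = 37
  E = 228 − 4·159 + 5·37 = -223
  L = -24 − 5·159 = -819
  G = -52 − 4·(-223) + 2·(-819) = -798
Policy A (X := 26):
  Z = 159
  X = 26
  E = 228 − 4·159 + 5·26 = -278
  L = -24 − 5·159 = -819
  G = -52 − 4·(-278) + 2·(-819) = -578
ΔG = -578 − (-798) = 220; ΔL = -819 − (-819) = 0
Score = (-4)·220 + (-2)·0 = -880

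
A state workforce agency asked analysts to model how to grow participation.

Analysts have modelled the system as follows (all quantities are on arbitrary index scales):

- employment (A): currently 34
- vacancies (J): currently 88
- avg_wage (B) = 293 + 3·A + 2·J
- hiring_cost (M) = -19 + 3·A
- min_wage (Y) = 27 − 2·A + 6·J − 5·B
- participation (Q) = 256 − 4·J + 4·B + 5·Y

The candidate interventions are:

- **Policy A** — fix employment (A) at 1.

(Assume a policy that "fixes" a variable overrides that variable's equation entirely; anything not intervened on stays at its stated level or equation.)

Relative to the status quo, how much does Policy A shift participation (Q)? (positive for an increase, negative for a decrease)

2409

Baseline:
  A = 34
  J = 88
  B = 293 + 3·34 + 2·88 = 571
  Y = 27 − 2·34 + 6·88 − 5·571 = -2368
  Q = 256 − 4·88 + 4·571 + 5·(-2368) = -9652
Policy A (A := 1):
  A = 1
  J = 88
  B = 293 + 3·1 + 2·88 = 472
  Y = 27 − 2·1 + 6·88 − 5·472 = -1807
  Q = 256 − 4·88 + 4·472 + 5·(-1807) = -7243
Change in Q: -7243 − (-9652) = 2409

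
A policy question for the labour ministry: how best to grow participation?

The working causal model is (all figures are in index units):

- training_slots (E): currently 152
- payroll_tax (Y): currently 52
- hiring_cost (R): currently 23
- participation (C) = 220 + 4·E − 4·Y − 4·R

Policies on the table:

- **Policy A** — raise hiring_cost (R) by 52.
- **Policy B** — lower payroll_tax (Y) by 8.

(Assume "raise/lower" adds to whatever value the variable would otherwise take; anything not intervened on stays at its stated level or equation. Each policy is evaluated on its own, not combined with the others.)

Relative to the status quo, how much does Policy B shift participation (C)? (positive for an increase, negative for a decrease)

32

Baseline:
  E = 152
  Y = 52
  R = 23
  C = 220 + 4·152 − 4·52 − 4·23 = 528
Policy B (Y − 8):
  E = 152
  Y = 52 − 8 = 44
  R = 23
  C = 220 + 4·152 − 4·44 − 4·23 = 560
Change in C: 560 − 528 = 32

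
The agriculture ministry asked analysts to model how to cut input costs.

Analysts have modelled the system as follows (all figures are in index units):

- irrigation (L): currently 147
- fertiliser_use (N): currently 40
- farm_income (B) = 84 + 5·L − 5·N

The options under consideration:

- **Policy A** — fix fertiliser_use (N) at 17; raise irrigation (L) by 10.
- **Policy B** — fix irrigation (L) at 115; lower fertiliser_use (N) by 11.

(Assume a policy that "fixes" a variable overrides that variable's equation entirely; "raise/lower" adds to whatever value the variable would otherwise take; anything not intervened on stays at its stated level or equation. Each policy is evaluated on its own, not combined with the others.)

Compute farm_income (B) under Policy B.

Policy B (L := 115, N − 11):
  L = 115
  N = 40 − 11 = 29
  B = 84 + 5·115 − 5·29 = 514

514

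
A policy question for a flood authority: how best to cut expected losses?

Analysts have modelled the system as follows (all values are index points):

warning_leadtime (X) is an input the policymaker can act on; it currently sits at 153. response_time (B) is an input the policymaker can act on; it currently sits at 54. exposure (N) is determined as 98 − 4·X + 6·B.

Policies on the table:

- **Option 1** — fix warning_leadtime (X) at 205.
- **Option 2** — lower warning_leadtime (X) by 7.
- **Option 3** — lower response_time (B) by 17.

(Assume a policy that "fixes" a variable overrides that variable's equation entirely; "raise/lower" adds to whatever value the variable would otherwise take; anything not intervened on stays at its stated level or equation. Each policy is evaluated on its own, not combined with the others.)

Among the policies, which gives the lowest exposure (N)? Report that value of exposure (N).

-398

Option 1 (X := 205):
  X = 205
  B = 54
  N = 98 − 4·205 + 6·54 = -398
Option 2 (X − 7):
  X = 153 − 7 = 146
  B = 54
  N = 98 − 4·146 + 6·54 = -162
Option 3 (B − 17):
  X = 153
  B = 54 − 17 = 37
  N = 98 − 4·153 + 6·37 = -292
Comparing — Option 1: N=-398, Option 2: N=-162, Option 3: N=-292. Lowest is -398 (Option 1).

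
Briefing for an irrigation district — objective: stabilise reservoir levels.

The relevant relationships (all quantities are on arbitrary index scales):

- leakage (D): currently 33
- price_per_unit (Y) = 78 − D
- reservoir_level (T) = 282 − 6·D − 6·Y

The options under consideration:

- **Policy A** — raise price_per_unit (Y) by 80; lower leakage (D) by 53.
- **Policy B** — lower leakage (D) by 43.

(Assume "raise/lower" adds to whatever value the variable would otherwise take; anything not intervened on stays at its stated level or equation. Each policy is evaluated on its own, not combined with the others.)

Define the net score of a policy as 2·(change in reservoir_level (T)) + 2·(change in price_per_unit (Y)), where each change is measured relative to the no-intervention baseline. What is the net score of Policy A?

-694

Baseline:
  D = 33
  Y = 78 − 33 = 45
  T = 282 − 6·33 − 6·45 = -186
Policy A (Y + 80, D − 53):
  D = 33 − 53 = -20
  Y = 78 − (-20) (+80 from intervention) = 178
  T = 282 − 6·(-20) − 6·178 = -666
ΔT = -666 − (-186) = -480; ΔY = 178 − 45 = 133
Score = 2·(-480) + 2·133 = -694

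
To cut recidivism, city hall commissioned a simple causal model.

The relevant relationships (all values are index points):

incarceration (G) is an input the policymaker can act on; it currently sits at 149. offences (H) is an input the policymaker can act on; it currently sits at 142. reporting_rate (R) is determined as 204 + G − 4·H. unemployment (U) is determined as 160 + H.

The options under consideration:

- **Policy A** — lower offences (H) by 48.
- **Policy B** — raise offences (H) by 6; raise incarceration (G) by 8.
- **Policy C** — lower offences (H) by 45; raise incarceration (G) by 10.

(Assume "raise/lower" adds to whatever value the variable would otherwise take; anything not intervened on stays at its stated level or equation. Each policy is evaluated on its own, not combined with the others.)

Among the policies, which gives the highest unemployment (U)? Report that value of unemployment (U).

Policy A (H − 48):
  H = 142 − 48 = 94
  U = 160 + 94 = 254
Policy B (H + 6, G + 8):
  H = 142 + 6 = 148
  U = 160 + 148 = 308
Policy C (H − 45, G + 10):
  H = 142 − 45 = 97
  U = 160 + 97 = 257
Comparing — Policy A: U=254, Policy B: U=308, Policy C: U=257. Highest is 308 (Policy B).

308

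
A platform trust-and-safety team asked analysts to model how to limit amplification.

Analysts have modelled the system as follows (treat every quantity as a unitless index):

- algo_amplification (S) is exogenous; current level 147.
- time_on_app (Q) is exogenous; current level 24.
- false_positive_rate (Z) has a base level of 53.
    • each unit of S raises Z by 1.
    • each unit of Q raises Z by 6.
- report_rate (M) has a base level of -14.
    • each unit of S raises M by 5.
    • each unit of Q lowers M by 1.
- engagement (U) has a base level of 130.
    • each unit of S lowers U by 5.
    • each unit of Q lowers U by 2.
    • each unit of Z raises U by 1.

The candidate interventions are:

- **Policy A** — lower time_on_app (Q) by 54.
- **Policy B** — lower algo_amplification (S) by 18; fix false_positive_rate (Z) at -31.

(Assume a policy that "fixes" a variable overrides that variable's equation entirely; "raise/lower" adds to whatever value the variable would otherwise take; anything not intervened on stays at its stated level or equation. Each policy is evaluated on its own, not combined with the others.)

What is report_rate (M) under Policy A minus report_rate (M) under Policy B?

144

Policy A (Q − 54):
  S = 147
  Q = 24 − 54 = -30
  M = -14 + 5·147 − (-30) = 751
Policy B (S − 18, Z := -31):
  S = 147 − 18 = 129
  Q = 24
  M = -14 + 5·129 − 24 = 607
M: 751 − 607 = 144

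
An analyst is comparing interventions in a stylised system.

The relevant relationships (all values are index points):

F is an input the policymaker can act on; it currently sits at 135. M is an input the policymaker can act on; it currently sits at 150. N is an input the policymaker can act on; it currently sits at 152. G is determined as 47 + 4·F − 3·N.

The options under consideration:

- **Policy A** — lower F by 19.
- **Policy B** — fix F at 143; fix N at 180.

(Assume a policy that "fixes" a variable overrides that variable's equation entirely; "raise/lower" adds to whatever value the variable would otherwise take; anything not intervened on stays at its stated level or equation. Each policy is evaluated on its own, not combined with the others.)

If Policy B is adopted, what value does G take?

Policy B (F := 143, N := 180):
  F = 143
  N = 180
  G = 47 + 4·143 − 3·180 = 79

79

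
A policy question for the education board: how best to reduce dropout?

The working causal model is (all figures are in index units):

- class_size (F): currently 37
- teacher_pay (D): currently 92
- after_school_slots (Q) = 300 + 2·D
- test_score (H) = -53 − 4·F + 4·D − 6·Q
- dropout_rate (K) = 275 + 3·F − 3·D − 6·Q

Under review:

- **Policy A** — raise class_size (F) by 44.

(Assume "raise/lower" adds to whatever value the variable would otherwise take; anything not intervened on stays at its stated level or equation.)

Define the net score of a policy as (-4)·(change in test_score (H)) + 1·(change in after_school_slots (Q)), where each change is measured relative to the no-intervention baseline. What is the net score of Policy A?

Baseline:
  F = 37
  D = 92
  Q = 300 + 2·92 = 484
  H = -53 − 4·37 + 4·92 − 6·484 = -2737
Policy A (F + 44):
  F = 37 + 44 = 81
  D = 92
  Q = 300 + 2·92 = 484
  H = -53 − 4·81 + 4·92 − 6·484 = -2913
ΔH = -2913 − (-2737) = -176; ΔQ = 484 − 484 = 0
Score = (-4)·(-176) + 1·0 = 704

704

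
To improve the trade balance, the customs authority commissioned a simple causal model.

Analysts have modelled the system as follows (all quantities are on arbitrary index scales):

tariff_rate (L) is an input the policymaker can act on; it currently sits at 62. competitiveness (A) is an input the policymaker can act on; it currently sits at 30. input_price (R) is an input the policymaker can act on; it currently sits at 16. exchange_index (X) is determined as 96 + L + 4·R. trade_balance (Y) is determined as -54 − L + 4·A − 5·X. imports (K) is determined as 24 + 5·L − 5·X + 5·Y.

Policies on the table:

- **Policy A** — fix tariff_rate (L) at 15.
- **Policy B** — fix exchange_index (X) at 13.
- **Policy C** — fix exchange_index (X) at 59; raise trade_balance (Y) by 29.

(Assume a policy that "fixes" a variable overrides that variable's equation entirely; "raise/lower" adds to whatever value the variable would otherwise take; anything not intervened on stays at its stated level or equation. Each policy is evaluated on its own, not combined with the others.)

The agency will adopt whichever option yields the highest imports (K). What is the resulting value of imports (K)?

-36

Policy A (L := 15):
  L = 15
  A = 30
  R = 16
  X = 96 + 15 + 4·16 = 175
  Y = -54 − 15 + 4·30 − 5·175 = -824
  K = 24 + 5·15 − 5·175 + 5·(-824) = -4896
Policy B (X := 13):
  L = 62
  A = 30
  R = 16
  X = 13
  Y = -54 − 62 + 4·30 − 5·13 = -61
  K = 24 + 5·62 − 5·13 + 5·(-61) = -36
Policy C (X := 59, Y + 29):
  L = 62
  A = 30
  R = 16
  X = 59
  Y = -54 − 62 + 4·30 − 5·59 (+29 from intervention) = -262
  K = 24 + 5·62 − 5·59 + 5·(-262) = -1271
Comparing — Policy A: K=-4896, Policy B: K=-36, Policy C: K=-1271. Highest is -36 (Policy B).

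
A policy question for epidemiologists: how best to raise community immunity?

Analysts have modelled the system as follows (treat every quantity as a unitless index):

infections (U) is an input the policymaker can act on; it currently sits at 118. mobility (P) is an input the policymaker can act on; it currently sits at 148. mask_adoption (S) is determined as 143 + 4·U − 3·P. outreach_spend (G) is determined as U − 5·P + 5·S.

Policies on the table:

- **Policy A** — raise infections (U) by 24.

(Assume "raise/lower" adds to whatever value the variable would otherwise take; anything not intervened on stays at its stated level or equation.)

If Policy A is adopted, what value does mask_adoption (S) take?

267

Policy A (U + 24):
  U = 118 + 24 = 142
  P = 148
  S = 143 + 4·142 − 3·148 = 267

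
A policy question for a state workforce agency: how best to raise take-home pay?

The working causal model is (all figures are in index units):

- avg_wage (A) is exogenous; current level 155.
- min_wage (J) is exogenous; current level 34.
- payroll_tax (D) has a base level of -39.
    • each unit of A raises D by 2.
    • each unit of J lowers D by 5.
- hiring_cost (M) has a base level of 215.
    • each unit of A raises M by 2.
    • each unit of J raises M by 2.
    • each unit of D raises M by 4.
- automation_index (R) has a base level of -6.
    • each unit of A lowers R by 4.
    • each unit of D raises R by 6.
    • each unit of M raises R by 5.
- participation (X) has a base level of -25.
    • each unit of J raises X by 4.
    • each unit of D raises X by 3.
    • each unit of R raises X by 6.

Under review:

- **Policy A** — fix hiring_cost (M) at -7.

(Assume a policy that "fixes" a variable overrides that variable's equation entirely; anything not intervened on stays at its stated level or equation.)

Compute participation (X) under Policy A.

Policy A (M := -7):
  A = 155
  J = 34
  D = -39 + 2·155 − 5·34 = 101
  M = -7
  R = -6 − 4·155 + 6·101 + 5·(-7) = -55
  X = -25 + 4·34 + 3·101 + 6·(-55) = 84

84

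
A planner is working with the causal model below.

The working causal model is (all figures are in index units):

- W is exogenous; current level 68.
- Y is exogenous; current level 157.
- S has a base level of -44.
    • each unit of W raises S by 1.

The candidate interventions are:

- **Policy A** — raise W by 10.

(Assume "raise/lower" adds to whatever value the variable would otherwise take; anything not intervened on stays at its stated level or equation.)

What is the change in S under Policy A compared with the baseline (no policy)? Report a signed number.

Baseline:
  W = 68
  S = -44 + 68 = 24
Policy A (W + 10):
  W = 68 + 10 = 78
  S = -44 + 78 = 34
Change in S: 34 − 24 = 10

10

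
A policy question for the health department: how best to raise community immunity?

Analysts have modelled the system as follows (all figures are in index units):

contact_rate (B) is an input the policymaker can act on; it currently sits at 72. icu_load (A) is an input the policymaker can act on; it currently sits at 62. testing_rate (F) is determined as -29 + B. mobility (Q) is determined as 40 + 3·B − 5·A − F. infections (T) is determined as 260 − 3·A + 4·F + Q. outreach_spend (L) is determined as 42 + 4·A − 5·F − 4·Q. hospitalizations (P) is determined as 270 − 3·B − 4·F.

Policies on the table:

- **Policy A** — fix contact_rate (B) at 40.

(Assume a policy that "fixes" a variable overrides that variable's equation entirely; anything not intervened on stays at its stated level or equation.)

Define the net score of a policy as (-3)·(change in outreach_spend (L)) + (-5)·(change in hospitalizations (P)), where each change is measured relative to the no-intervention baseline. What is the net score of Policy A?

Baseline:
  B = 72
  A = 62
  F = -29 + 72 = 43
  Q = 40 + 3·72 − 5·62 − 43 = -97
  L = 42 + 4·62 − 5·43 − 4·(-97) = 463
  P = 270 − 3·72 − 4·43 = -118
Policy A (B := 40):
  B = 40
  A = 62
  F = -29 + 40 = 11
  Q = 40 + 3·40 − 5·62 − 11 = -161
  L = 42 + 4·62 − 5·11 − 4·(-161) = 879
  P = 270 − 3·40 − 4·11 = 106
ΔL = 879 − 463 = 416; ΔP = 106 − (-118) = 224
Score = (-3)·416 + (-5)·224 = -2368

-2368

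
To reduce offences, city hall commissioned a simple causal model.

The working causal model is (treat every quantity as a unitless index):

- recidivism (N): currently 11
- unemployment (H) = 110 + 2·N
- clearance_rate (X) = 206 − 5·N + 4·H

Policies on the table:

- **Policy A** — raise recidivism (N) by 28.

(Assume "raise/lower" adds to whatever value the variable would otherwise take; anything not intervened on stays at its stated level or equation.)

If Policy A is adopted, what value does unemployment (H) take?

188

Policy A (N + 28):
  N = 11 + 28 = 39
  H = 110 + 2·39 = 188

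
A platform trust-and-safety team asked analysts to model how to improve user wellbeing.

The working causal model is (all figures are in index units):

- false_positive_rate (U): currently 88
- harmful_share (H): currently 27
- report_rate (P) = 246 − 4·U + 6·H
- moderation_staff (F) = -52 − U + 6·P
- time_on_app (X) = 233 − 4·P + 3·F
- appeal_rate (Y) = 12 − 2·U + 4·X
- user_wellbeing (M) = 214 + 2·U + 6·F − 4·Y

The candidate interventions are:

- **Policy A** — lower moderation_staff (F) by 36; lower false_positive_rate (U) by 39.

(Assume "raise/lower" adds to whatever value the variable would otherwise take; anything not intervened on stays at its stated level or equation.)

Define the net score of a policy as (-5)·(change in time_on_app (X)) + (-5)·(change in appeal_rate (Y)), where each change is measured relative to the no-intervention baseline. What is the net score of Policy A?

Baseline:
  U = 88
  H = 27
  P = 246 − 4·88 + 6·27 = 56
  F = -52 − 88 + 6·56 = 196
  X = 233 − 4·56 + 3·196 = 597
  Y = 12 − 2·88 + 4·597 = 2224
Policy A (F − 36, U − 39):
  U = 88 − 39 = 49
  H = 27
  P = 246 − 4·49 + 6·27 = 212
  F = -52 − 49 + 6·212 (−36 from intervention) = 1135
  X = 233 − 4·212 + 3·1135 = 2790
  Y = 12 − 2·49 + 4·2790 = 11074
ΔX = 2790 − 597 = 2193; ΔY = 11074 − 2224 = 8850
Score = (-5)·2193 + (-5)·8850 = -55215

-55215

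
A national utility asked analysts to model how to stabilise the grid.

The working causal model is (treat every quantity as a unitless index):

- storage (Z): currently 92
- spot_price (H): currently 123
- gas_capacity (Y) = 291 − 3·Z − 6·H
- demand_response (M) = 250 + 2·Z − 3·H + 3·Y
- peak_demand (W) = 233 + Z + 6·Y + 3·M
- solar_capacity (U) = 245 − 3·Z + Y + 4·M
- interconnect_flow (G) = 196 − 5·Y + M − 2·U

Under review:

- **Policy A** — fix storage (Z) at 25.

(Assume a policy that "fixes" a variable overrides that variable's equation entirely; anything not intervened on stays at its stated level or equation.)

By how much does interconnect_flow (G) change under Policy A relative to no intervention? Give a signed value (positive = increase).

Baseline:
  Z = 92
  H = 123
  Y = 291 − 3·92 − 6·123 = -723
  M = 250 + 2·92 − 3·123 + 3·(-723) = -2104
  U = 245 − 3·92 + (-723) + 4·(-2104) = -9170
  G = 196 − 5·(-723) + (-2104) − 2·(-9170) = 20047
Policy A (Z := 25):
  Z = 25
  H = 123
  Y = 291 − 3·25 − 6·123 = -522
  M = 250 + 2·25 − 3·123 + 3·(-522) = -1635
  U = 245 − 3·25 + (-522) + 4·(-1635) = -6892
  G = 196 − 5·(-522) + (-1635) − 2·(-6892) = 14955
Change in G: 14955 − 20047 = -5092

-5092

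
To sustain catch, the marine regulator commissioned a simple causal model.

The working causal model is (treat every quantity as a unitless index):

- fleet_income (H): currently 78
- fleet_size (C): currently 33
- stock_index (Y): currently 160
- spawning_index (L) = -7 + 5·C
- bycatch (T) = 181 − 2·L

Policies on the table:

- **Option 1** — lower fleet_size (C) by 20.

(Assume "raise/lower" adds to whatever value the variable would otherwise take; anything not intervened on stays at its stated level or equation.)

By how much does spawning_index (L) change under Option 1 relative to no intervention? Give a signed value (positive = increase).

-100

Baseline:
  C = 33
  L = -7 + 5·33 = 158
Option 1 (C − 20):
  C = 33 − 20 = 13
  L = -7 + 5·13 = 58
Change in L: 58 − 158 = -100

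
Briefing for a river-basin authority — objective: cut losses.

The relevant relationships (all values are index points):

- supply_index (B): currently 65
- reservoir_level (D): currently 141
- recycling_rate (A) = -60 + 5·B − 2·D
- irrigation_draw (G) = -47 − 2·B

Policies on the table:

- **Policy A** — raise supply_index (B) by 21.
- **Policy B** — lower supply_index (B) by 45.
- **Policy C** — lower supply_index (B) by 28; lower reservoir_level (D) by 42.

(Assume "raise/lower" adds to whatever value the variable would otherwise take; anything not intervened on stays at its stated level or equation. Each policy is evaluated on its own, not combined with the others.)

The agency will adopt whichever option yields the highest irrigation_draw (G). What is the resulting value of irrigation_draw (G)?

Policy A (B + 21):
  B = 65 + 21 = 86
  G = -47 − 2·86 = -219
Policy B (B − 45):
  B = 65 − 45 = 20
  G = -47 − 2·20 = -87
Policy C (B − 28, D − 42):
  B = 65 − 28 = 37
  G = -47 − 2·37 = -121
Comparing — Policy A: G=-219, Policy B: G=-87, Policy C: G=-121. Highest is -87 (Policy B).

-87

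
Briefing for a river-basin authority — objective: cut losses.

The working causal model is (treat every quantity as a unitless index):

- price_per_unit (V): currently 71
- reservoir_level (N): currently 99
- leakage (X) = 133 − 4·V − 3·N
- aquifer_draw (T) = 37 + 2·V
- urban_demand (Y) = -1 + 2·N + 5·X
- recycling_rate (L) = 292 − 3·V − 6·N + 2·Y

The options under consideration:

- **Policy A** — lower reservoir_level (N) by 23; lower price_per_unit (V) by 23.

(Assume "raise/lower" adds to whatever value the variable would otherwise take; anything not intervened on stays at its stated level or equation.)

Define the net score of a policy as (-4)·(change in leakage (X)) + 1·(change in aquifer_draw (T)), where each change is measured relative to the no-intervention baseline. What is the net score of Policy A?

Baseline:
  V = 71
  N = 99
  X = 133 − 4·71 − 3·99 = -448
  T = 37 + 2·71 = 179
Policy A (N − 23, V − 23):
  V = 71 − 23 = 48
  N = 99 − 23 = 76
  X = 133 − 4·48 − 3·76 = -287
  T = 37 + 2·48 = 133
ΔX = -287 − (-448) = 161; ΔT = 133 − 179 = -46
Score = (-4)·161 + 1·(-46) = -690

-690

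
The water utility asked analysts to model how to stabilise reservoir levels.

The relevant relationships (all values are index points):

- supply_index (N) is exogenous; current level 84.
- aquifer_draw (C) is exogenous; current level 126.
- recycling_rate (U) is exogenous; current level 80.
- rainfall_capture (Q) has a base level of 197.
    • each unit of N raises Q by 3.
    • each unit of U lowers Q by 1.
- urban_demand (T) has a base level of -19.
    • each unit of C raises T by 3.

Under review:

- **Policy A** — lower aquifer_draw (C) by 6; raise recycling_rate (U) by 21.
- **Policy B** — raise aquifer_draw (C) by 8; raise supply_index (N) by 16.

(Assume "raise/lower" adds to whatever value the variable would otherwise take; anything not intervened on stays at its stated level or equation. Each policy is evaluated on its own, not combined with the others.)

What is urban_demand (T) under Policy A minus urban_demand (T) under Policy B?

Policy A (C − 6, U + 21):
  C = 126 − 6 = 120
  T = -19 + 3·120 = 341
Policy B (C + 8, N + 16):
  C = 126 + 8 = 134
  T = -19 + 3·134 = 383
T: 341 − 383 = -42

-42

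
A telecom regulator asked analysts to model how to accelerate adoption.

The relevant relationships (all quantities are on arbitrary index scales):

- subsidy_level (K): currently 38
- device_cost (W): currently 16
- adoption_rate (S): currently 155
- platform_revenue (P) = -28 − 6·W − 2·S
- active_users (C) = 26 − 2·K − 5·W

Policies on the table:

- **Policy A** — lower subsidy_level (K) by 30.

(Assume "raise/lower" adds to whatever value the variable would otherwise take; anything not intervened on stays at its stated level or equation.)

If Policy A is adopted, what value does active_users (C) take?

-70

Policy A (K − 30):
  K = 38 − 30 = 8
  W = 16
  C = 26 − 2·8 − 5·16 = -70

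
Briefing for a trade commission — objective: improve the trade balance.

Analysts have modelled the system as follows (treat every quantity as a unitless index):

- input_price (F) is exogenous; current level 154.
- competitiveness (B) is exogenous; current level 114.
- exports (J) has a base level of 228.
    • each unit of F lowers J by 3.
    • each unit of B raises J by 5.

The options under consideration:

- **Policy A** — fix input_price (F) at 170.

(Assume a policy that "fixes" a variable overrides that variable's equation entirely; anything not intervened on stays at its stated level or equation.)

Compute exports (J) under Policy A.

288

Policy A (F := 170):
  F = 170
  B = 114
  J = 228 − 3·170 + 5·114 = 288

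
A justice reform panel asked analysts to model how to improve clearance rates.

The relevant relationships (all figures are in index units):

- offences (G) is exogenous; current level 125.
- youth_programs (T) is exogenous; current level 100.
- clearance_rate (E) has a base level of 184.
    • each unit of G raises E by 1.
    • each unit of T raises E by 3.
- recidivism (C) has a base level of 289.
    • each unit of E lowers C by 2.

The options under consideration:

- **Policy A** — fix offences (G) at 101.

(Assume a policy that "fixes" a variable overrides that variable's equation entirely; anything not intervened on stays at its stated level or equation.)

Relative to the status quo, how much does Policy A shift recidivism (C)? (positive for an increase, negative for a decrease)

Baseline:
  G = 125
  T = 100
  E = 184 + 125 + 3·100 = 609
  C = 289 − 2·609 = -929
Policy A (G := 101):
  G = 101
  T = 100
  E = 184 + 101 + 3·100 = 585
  C = 289 − 2·585 = -881
Change in C: -881 − (-929) = 48

48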